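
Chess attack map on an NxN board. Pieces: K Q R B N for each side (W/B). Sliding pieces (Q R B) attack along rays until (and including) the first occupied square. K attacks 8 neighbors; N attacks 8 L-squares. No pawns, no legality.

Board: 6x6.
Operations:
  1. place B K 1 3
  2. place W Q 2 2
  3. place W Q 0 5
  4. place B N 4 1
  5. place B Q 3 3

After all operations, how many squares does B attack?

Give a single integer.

Op 1: place BK@(1,3)
Op 2: place WQ@(2,2)
Op 3: place WQ@(0,5)
Op 4: place BN@(4,1)
Op 5: place BQ@(3,3)
Per-piece attacks for B:
  BK@(1,3): attacks (1,4) (1,2) (2,3) (0,3) (2,4) (2,2) (0,4) (0,2)
  BQ@(3,3): attacks (3,4) (3,5) (3,2) (3,1) (3,0) (4,3) (5,3) (2,3) (1,3) (4,4) (5,5) (4,2) (5,1) (2,4) (1,5) (2,2) [ray(-1,0) blocked at (1,3); ray(-1,-1) blocked at (2,2)]
  BN@(4,1): attacks (5,3) (3,3) (2,2) (2,0)
Union (23 distinct): (0,2) (0,3) (0,4) (1,2) (1,3) (1,4) (1,5) (2,0) (2,2) (2,3) (2,4) (3,0) (3,1) (3,2) (3,3) (3,4) (3,5) (4,2) (4,3) (4,4) (5,1) (5,3) (5,5)

Answer: 23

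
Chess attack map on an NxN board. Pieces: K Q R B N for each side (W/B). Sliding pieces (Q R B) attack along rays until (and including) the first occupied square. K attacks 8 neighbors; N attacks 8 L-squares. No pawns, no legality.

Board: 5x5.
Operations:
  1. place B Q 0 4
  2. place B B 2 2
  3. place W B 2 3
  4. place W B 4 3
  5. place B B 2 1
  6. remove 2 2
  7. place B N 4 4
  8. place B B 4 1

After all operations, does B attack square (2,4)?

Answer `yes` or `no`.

Op 1: place BQ@(0,4)
Op 2: place BB@(2,2)
Op 3: place WB@(2,3)
Op 4: place WB@(4,3)
Op 5: place BB@(2,1)
Op 6: remove (2,2)
Op 7: place BN@(4,4)
Op 8: place BB@(4,1)
Per-piece attacks for B:
  BQ@(0,4): attacks (0,3) (0,2) (0,1) (0,0) (1,4) (2,4) (3,4) (4,4) (1,3) (2,2) (3,1) (4,0) [ray(1,0) blocked at (4,4)]
  BB@(2,1): attacks (3,2) (4,3) (3,0) (1,2) (0,3) (1,0) [ray(1,1) blocked at (4,3)]
  BB@(4,1): attacks (3,2) (2,3) (3,0) [ray(-1,1) blocked at (2,3)]
  BN@(4,4): attacks (3,2) (2,3)
B attacks (2,4): yes

Answer: yes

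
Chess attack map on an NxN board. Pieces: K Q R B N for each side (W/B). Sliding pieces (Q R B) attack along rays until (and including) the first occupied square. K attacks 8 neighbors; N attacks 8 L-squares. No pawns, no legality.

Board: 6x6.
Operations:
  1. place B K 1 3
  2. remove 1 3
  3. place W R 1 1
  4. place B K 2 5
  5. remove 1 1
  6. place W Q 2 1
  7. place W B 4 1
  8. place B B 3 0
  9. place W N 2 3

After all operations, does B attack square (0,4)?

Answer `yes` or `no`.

Op 1: place BK@(1,3)
Op 2: remove (1,3)
Op 3: place WR@(1,1)
Op 4: place BK@(2,5)
Op 5: remove (1,1)
Op 6: place WQ@(2,1)
Op 7: place WB@(4,1)
Op 8: place BB@(3,0)
Op 9: place WN@(2,3)
Per-piece attacks for B:
  BK@(2,5): attacks (2,4) (3,5) (1,5) (3,4) (1,4)
  BB@(3,0): attacks (4,1) (2,1) [ray(1,1) blocked at (4,1); ray(-1,1) blocked at (2,1)]
B attacks (0,4): no

Answer: no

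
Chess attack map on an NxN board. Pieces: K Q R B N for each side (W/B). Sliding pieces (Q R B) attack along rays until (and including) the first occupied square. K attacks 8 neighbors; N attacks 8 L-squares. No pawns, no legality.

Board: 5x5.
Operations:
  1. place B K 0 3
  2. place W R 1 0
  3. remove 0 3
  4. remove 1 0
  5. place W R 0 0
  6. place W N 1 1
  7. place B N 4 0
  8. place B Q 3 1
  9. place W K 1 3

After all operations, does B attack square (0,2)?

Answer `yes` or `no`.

Op 1: place BK@(0,3)
Op 2: place WR@(1,0)
Op 3: remove (0,3)
Op 4: remove (1,0)
Op 5: place WR@(0,0)
Op 6: place WN@(1,1)
Op 7: place BN@(4,0)
Op 8: place BQ@(3,1)
Op 9: place WK@(1,3)
Per-piece attacks for B:
  BQ@(3,1): attacks (3,2) (3,3) (3,4) (3,0) (4,1) (2,1) (1,1) (4,2) (4,0) (2,2) (1,3) (2,0) [ray(-1,0) blocked at (1,1); ray(1,-1) blocked at (4,0); ray(-1,1) blocked at (1,3)]
  BN@(4,0): attacks (3,2) (2,1)
B attacks (0,2): no

Answer: no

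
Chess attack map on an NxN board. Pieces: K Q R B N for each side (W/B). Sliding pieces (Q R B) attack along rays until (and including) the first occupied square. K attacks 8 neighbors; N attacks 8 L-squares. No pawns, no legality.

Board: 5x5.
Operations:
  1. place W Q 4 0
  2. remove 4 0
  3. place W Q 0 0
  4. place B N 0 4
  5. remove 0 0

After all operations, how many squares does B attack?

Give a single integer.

Answer: 2

Derivation:
Op 1: place WQ@(4,0)
Op 2: remove (4,0)
Op 3: place WQ@(0,0)
Op 4: place BN@(0,4)
Op 5: remove (0,0)
Per-piece attacks for B:
  BN@(0,4): attacks (1,2) (2,3)
Union (2 distinct): (1,2) (2,3)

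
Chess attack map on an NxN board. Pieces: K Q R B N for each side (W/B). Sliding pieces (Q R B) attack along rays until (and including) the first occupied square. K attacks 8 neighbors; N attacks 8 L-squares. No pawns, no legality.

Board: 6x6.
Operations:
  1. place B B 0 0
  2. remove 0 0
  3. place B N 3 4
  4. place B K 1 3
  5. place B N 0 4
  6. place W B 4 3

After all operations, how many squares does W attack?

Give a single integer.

Answer: 6

Derivation:
Op 1: place BB@(0,0)
Op 2: remove (0,0)
Op 3: place BN@(3,4)
Op 4: place BK@(1,3)
Op 5: place BN@(0,4)
Op 6: place WB@(4,3)
Per-piece attacks for W:
  WB@(4,3): attacks (5,4) (5,2) (3,4) (3,2) (2,1) (1,0) [ray(-1,1) blocked at (3,4)]
Union (6 distinct): (1,0) (2,1) (3,2) (3,4) (5,2) (5,4)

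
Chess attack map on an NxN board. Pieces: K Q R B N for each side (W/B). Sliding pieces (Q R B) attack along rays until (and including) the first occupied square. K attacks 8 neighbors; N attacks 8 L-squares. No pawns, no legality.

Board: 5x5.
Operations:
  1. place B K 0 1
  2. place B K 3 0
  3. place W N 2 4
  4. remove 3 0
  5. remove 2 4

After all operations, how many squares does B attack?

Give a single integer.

Answer: 5

Derivation:
Op 1: place BK@(0,1)
Op 2: place BK@(3,0)
Op 3: place WN@(2,4)
Op 4: remove (3,0)
Op 5: remove (2,4)
Per-piece attacks for B:
  BK@(0,1): attacks (0,2) (0,0) (1,1) (1,2) (1,0)
Union (5 distinct): (0,0) (0,2) (1,0) (1,1) (1,2)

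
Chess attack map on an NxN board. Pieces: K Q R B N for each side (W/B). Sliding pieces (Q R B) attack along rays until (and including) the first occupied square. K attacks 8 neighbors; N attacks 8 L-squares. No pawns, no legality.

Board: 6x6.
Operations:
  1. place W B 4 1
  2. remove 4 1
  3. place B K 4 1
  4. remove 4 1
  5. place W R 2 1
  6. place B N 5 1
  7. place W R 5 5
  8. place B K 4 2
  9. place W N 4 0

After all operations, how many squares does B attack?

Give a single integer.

Op 1: place WB@(4,1)
Op 2: remove (4,1)
Op 3: place BK@(4,1)
Op 4: remove (4,1)
Op 5: place WR@(2,1)
Op 6: place BN@(5,1)
Op 7: place WR@(5,5)
Op 8: place BK@(4,2)
Op 9: place WN@(4,0)
Per-piece attacks for B:
  BK@(4,2): attacks (4,3) (4,1) (5,2) (3,2) (5,3) (5,1) (3,3) (3,1)
  BN@(5,1): attacks (4,3) (3,2) (3,0)
Union (9 distinct): (3,0) (3,1) (3,2) (3,3) (4,1) (4,3) (5,1) (5,2) (5,3)

Answer: 9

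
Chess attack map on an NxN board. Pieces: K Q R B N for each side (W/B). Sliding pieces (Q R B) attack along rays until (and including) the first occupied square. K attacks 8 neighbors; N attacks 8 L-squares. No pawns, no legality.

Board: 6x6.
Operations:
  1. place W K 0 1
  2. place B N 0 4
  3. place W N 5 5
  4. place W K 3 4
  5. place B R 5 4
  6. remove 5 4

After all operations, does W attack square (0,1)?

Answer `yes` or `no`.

Answer: no

Derivation:
Op 1: place WK@(0,1)
Op 2: place BN@(0,4)
Op 3: place WN@(5,5)
Op 4: place WK@(3,4)
Op 5: place BR@(5,4)
Op 6: remove (5,4)
Per-piece attacks for W:
  WK@(0,1): attacks (0,2) (0,0) (1,1) (1,2) (1,0)
  WK@(3,4): attacks (3,5) (3,3) (4,4) (2,4) (4,5) (4,3) (2,5) (2,3)
  WN@(5,5): attacks (4,3) (3,4)
W attacks (0,1): no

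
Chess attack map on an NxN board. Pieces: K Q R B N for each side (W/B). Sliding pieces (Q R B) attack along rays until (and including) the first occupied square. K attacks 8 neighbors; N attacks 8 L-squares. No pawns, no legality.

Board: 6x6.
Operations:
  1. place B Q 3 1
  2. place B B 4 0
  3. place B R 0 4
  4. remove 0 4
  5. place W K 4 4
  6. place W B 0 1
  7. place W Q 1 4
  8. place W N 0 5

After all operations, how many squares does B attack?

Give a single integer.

Answer: 18

Derivation:
Op 1: place BQ@(3,1)
Op 2: place BB@(4,0)
Op 3: place BR@(0,4)
Op 4: remove (0,4)
Op 5: place WK@(4,4)
Op 6: place WB@(0,1)
Op 7: place WQ@(1,4)
Op 8: place WN@(0,5)
Per-piece attacks for B:
  BQ@(3,1): attacks (3,2) (3,3) (3,4) (3,5) (3,0) (4,1) (5,1) (2,1) (1,1) (0,1) (4,2) (5,3) (4,0) (2,2) (1,3) (0,4) (2,0) [ray(-1,0) blocked at (0,1); ray(1,-1) blocked at (4,0)]
  BB@(4,0): attacks (5,1) (3,1) [ray(-1,1) blocked at (3,1)]
Union (18 distinct): (0,1) (0,4) (1,1) (1,3) (2,0) (2,1) (2,2) (3,0) (3,1) (3,2) (3,3) (3,4) (3,5) (4,0) (4,1) (4,2) (5,1) (5,3)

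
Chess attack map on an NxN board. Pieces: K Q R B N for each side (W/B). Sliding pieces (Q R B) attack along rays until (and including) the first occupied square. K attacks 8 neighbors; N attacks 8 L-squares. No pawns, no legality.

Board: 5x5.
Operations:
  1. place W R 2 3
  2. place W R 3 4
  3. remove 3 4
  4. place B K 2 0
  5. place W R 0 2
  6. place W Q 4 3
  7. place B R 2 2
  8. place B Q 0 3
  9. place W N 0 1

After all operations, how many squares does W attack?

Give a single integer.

Op 1: place WR@(2,3)
Op 2: place WR@(3,4)
Op 3: remove (3,4)
Op 4: place BK@(2,0)
Op 5: place WR@(0,2)
Op 6: place WQ@(4,3)
Op 7: place BR@(2,2)
Op 8: place BQ@(0,3)
Op 9: place WN@(0,1)
Per-piece attacks for W:
  WN@(0,1): attacks (1,3) (2,2) (2,0)
  WR@(0,2): attacks (0,3) (0,1) (1,2) (2,2) [ray(0,1) blocked at (0,3); ray(0,-1) blocked at (0,1); ray(1,0) blocked at (2,2)]
  WR@(2,3): attacks (2,4) (2,2) (3,3) (4,3) (1,3) (0,3) [ray(0,-1) blocked at (2,2); ray(1,0) blocked at (4,3); ray(-1,0) blocked at (0,3)]
  WQ@(4,3): attacks (4,4) (4,2) (4,1) (4,0) (3,3) (2,3) (3,4) (3,2) (2,1) (1,0) [ray(-1,0) blocked at (2,3)]
Union (18 distinct): (0,1) (0,3) (1,0) (1,2) (1,3) (2,0) (2,1) (2,2) (2,3) (2,4) (3,2) (3,3) (3,4) (4,0) (4,1) (4,2) (4,3) (4,4)

Answer: 18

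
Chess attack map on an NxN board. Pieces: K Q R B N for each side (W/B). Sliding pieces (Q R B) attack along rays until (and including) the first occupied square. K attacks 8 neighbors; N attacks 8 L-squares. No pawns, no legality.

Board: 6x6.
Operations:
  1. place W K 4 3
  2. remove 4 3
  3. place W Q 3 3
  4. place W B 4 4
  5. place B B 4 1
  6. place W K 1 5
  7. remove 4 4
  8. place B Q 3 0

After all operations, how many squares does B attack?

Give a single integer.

Op 1: place WK@(4,3)
Op 2: remove (4,3)
Op 3: place WQ@(3,3)
Op 4: place WB@(4,4)
Op 5: place BB@(4,1)
Op 6: place WK@(1,5)
Op 7: remove (4,4)
Op 8: place BQ@(3,0)
Per-piece attacks for B:
  BQ@(3,0): attacks (3,1) (3,2) (3,3) (4,0) (5,0) (2,0) (1,0) (0,0) (4,1) (2,1) (1,2) (0,3) [ray(0,1) blocked at (3,3); ray(1,1) blocked at (4,1)]
  BB@(4,1): attacks (5,2) (5,0) (3,2) (2,3) (1,4) (0,5) (3,0) [ray(-1,-1) blocked at (3,0)]
Union (17 distinct): (0,0) (0,3) (0,5) (1,0) (1,2) (1,4) (2,0) (2,1) (2,3) (3,0) (3,1) (3,2) (3,3) (4,0) (4,1) (5,0) (5,2)

Answer: 17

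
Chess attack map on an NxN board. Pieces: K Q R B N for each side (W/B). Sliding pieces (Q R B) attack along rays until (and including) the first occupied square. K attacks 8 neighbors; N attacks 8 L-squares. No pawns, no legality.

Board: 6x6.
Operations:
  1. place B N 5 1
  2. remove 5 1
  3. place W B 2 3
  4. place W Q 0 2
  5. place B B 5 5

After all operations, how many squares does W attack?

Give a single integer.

Op 1: place BN@(5,1)
Op 2: remove (5,1)
Op 3: place WB@(2,3)
Op 4: place WQ@(0,2)
Op 5: place BB@(5,5)
Per-piece attacks for W:
  WQ@(0,2): attacks (0,3) (0,4) (0,5) (0,1) (0,0) (1,2) (2,2) (3,2) (4,2) (5,2) (1,3) (2,4) (3,5) (1,1) (2,0)
  WB@(2,3): attacks (3,4) (4,5) (3,2) (4,1) (5,0) (1,4) (0,5) (1,2) (0,1)
Union (20 distinct): (0,0) (0,1) (0,3) (0,4) (0,5) (1,1) (1,2) (1,3) (1,4) (2,0) (2,2) (2,4) (3,2) (3,4) (3,5) (4,1) (4,2) (4,5) (5,0) (5,2)

Answer: 20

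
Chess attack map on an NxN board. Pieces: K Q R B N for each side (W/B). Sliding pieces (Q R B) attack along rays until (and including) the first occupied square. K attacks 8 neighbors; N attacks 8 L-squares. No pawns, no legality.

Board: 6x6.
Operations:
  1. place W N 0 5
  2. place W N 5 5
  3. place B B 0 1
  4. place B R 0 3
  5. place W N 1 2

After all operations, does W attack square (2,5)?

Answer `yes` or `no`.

Op 1: place WN@(0,5)
Op 2: place WN@(5,5)
Op 3: place BB@(0,1)
Op 4: place BR@(0,3)
Op 5: place WN@(1,2)
Per-piece attacks for W:
  WN@(0,5): attacks (1,3) (2,4)
  WN@(1,2): attacks (2,4) (3,3) (0,4) (2,0) (3,1) (0,0)
  WN@(5,5): attacks (4,3) (3,4)
W attacks (2,5): no

Answer: no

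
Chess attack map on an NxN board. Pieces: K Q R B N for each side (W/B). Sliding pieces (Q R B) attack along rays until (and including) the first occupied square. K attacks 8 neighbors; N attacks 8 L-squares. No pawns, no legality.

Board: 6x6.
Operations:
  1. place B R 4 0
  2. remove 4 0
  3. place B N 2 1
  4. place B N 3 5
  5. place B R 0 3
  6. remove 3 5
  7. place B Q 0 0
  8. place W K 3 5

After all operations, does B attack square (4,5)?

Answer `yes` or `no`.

Op 1: place BR@(4,0)
Op 2: remove (4,0)
Op 3: place BN@(2,1)
Op 4: place BN@(3,5)
Op 5: place BR@(0,3)
Op 6: remove (3,5)
Op 7: place BQ@(0,0)
Op 8: place WK@(3,5)
Per-piece attacks for B:
  BQ@(0,0): attacks (0,1) (0,2) (0,3) (1,0) (2,0) (3,0) (4,0) (5,0) (1,1) (2,2) (3,3) (4,4) (5,5) [ray(0,1) blocked at (0,3)]
  BR@(0,3): attacks (0,4) (0,5) (0,2) (0,1) (0,0) (1,3) (2,3) (3,3) (4,3) (5,3) [ray(0,-1) blocked at (0,0)]
  BN@(2,1): attacks (3,3) (4,2) (1,3) (0,2) (4,0) (0,0)
B attacks (4,5): no

Answer: no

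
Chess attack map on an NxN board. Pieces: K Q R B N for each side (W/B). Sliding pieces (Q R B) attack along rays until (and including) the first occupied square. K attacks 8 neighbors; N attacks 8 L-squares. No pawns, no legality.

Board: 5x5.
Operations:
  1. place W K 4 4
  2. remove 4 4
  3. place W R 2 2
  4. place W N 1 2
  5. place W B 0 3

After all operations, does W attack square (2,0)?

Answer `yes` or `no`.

Op 1: place WK@(4,4)
Op 2: remove (4,4)
Op 3: place WR@(2,2)
Op 4: place WN@(1,2)
Op 5: place WB@(0,3)
Per-piece attacks for W:
  WB@(0,3): attacks (1,4) (1,2) [ray(1,-1) blocked at (1,2)]
  WN@(1,2): attacks (2,4) (3,3) (0,4) (2,0) (3,1) (0,0)
  WR@(2,2): attacks (2,3) (2,4) (2,1) (2,0) (3,2) (4,2) (1,2) [ray(-1,0) blocked at (1,2)]
W attacks (2,0): yes

Answer: yes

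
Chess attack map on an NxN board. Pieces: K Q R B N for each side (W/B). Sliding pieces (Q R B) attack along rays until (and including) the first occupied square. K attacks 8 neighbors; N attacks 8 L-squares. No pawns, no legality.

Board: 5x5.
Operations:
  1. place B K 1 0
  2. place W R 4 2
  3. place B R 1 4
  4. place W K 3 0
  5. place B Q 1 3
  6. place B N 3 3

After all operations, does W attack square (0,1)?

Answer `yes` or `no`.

Op 1: place BK@(1,0)
Op 2: place WR@(4,2)
Op 3: place BR@(1,4)
Op 4: place WK@(3,0)
Op 5: place BQ@(1,3)
Op 6: place BN@(3,3)
Per-piece attacks for W:
  WK@(3,0): attacks (3,1) (4,0) (2,0) (4,1) (2,1)
  WR@(4,2): attacks (4,3) (4,4) (4,1) (4,0) (3,2) (2,2) (1,2) (0,2)
W attacks (0,1): no

Answer: no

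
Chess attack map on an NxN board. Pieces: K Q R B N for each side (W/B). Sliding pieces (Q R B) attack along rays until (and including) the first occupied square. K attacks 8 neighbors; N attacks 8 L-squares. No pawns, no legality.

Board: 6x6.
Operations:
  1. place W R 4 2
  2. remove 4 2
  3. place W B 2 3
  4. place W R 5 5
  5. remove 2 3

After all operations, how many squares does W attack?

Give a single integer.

Answer: 10

Derivation:
Op 1: place WR@(4,2)
Op 2: remove (4,2)
Op 3: place WB@(2,3)
Op 4: place WR@(5,5)
Op 5: remove (2,3)
Per-piece attacks for W:
  WR@(5,5): attacks (5,4) (5,3) (5,2) (5,1) (5,0) (4,5) (3,5) (2,5) (1,5) (0,5)
Union (10 distinct): (0,5) (1,5) (2,5) (3,5) (4,5) (5,0) (5,1) (5,2) (5,3) (5,4)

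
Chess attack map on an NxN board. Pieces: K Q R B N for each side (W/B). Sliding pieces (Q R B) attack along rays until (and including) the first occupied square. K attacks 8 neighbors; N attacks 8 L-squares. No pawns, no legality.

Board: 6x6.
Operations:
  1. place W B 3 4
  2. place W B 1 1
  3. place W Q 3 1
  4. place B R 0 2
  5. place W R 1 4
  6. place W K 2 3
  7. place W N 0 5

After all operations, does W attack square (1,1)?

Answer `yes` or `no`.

Op 1: place WB@(3,4)
Op 2: place WB@(1,1)
Op 3: place WQ@(3,1)
Op 4: place BR@(0,2)
Op 5: place WR@(1,4)
Op 6: place WK@(2,3)
Op 7: place WN@(0,5)
Per-piece attacks for W:
  WN@(0,5): attacks (1,3) (2,4)
  WB@(1,1): attacks (2,2) (3,3) (4,4) (5,5) (2,0) (0,2) (0,0) [ray(-1,1) blocked at (0,2)]
  WR@(1,4): attacks (1,5) (1,3) (1,2) (1,1) (2,4) (3,4) (0,4) [ray(0,-1) blocked at (1,1); ray(1,0) blocked at (3,4)]
  WK@(2,3): attacks (2,4) (2,2) (3,3) (1,3) (3,4) (3,2) (1,4) (1,2)
  WQ@(3,1): attacks (3,2) (3,3) (3,4) (3,0) (4,1) (5,1) (2,1) (1,1) (4,2) (5,3) (4,0) (2,2) (1,3) (0,4) (2,0) [ray(0,1) blocked at (3,4); ray(-1,0) blocked at (1,1)]
  WB@(3,4): attacks (4,5) (4,3) (5,2) (2,5) (2,3) [ray(-1,-1) blocked at (2,3)]
W attacks (1,1): yes

Answer: yes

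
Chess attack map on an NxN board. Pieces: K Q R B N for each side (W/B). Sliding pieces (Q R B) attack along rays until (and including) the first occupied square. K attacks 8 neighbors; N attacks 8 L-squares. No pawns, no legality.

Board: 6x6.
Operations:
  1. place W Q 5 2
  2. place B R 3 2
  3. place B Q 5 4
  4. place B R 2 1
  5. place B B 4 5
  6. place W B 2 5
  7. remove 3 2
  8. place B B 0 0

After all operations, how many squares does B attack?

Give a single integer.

Op 1: place WQ@(5,2)
Op 2: place BR@(3,2)
Op 3: place BQ@(5,4)
Op 4: place BR@(2,1)
Op 5: place BB@(4,5)
Op 6: place WB@(2,5)
Op 7: remove (3,2)
Op 8: place BB@(0,0)
Per-piece attacks for B:
  BB@(0,0): attacks (1,1) (2,2) (3,3) (4,4) (5,5)
  BR@(2,1): attacks (2,2) (2,3) (2,4) (2,5) (2,0) (3,1) (4,1) (5,1) (1,1) (0,1) [ray(0,1) blocked at (2,5)]
  BB@(4,5): attacks (5,4) (3,4) (2,3) (1,2) (0,1) [ray(1,-1) blocked at (5,4)]
  BQ@(5,4): attacks (5,5) (5,3) (5,2) (4,4) (3,4) (2,4) (1,4) (0,4) (4,5) (4,3) (3,2) (2,1) [ray(0,-1) blocked at (5,2); ray(-1,1) blocked at (4,5); ray(-1,-1) blocked at (2,1)]
Union (24 distinct): (0,1) (0,4) (1,1) (1,2) (1,4) (2,0) (2,1) (2,2) (2,3) (2,4) (2,5) (3,1) (3,2) (3,3) (3,4) (4,1) (4,3) (4,4) (4,5) (5,1) (5,2) (5,3) (5,4) (5,5)

Answer: 24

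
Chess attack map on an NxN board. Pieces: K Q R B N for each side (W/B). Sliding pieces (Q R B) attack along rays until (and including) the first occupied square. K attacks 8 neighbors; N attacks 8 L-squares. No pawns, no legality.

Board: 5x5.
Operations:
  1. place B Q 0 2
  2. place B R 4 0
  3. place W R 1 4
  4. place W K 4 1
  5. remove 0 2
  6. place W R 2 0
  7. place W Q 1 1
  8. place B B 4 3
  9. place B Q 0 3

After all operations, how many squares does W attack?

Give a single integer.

Op 1: place BQ@(0,2)
Op 2: place BR@(4,0)
Op 3: place WR@(1,4)
Op 4: place WK@(4,1)
Op 5: remove (0,2)
Op 6: place WR@(2,0)
Op 7: place WQ@(1,1)
Op 8: place BB@(4,3)
Op 9: place BQ@(0,3)
Per-piece attacks for W:
  WQ@(1,1): attacks (1,2) (1,3) (1,4) (1,0) (2,1) (3,1) (4,1) (0,1) (2,2) (3,3) (4,4) (2,0) (0,2) (0,0) [ray(0,1) blocked at (1,4); ray(1,0) blocked at (4,1); ray(1,-1) blocked at (2,0)]
  WR@(1,4): attacks (1,3) (1,2) (1,1) (2,4) (3,4) (4,4) (0,4) [ray(0,-1) blocked at (1,1)]
  WR@(2,0): attacks (2,1) (2,2) (2,3) (2,4) (3,0) (4,0) (1,0) (0,0) [ray(1,0) blocked at (4,0)]
  WK@(4,1): attacks (4,2) (4,0) (3,1) (3,2) (3,0)
Union (23 distinct): (0,0) (0,1) (0,2) (0,4) (1,0) (1,1) (1,2) (1,3) (1,4) (2,0) (2,1) (2,2) (2,3) (2,4) (3,0) (3,1) (3,2) (3,3) (3,4) (4,0) (4,1) (4,2) (4,4)

Answer: 23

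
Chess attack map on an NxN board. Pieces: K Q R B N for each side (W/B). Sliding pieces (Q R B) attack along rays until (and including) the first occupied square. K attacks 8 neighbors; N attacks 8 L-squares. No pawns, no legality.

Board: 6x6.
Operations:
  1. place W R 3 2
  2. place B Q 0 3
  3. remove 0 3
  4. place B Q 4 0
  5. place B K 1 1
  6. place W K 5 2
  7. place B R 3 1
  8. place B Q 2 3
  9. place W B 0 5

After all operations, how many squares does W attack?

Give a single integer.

Answer: 15

Derivation:
Op 1: place WR@(3,2)
Op 2: place BQ@(0,3)
Op 3: remove (0,3)
Op 4: place BQ@(4,0)
Op 5: place BK@(1,1)
Op 6: place WK@(5,2)
Op 7: place BR@(3,1)
Op 8: place BQ@(2,3)
Op 9: place WB@(0,5)
Per-piece attacks for W:
  WB@(0,5): attacks (1,4) (2,3) [ray(1,-1) blocked at (2,3)]
  WR@(3,2): attacks (3,3) (3,4) (3,5) (3,1) (4,2) (5,2) (2,2) (1,2) (0,2) [ray(0,-1) blocked at (3,1); ray(1,0) blocked at (5,2)]
  WK@(5,2): attacks (5,3) (5,1) (4,2) (4,3) (4,1)
Union (15 distinct): (0,2) (1,2) (1,4) (2,2) (2,3) (3,1) (3,3) (3,4) (3,5) (4,1) (4,2) (4,3) (5,1) (5,2) (5,3)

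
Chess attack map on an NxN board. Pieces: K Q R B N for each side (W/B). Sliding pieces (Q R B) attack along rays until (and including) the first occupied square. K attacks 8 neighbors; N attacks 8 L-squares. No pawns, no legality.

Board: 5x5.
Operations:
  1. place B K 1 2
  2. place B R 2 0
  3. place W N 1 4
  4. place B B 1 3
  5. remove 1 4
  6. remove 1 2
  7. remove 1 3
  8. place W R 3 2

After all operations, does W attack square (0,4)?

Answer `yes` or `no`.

Op 1: place BK@(1,2)
Op 2: place BR@(2,0)
Op 3: place WN@(1,4)
Op 4: place BB@(1,3)
Op 5: remove (1,4)
Op 6: remove (1,2)
Op 7: remove (1,3)
Op 8: place WR@(3,2)
Per-piece attacks for W:
  WR@(3,2): attacks (3,3) (3,4) (3,1) (3,0) (4,2) (2,2) (1,2) (0,2)
W attacks (0,4): no

Answer: no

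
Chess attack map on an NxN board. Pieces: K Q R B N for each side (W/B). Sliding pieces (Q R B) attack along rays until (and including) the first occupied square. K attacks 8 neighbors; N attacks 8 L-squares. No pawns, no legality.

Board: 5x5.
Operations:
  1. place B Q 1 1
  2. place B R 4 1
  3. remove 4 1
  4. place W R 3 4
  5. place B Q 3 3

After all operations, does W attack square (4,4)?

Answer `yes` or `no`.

Op 1: place BQ@(1,1)
Op 2: place BR@(4,1)
Op 3: remove (4,1)
Op 4: place WR@(3,4)
Op 5: place BQ@(3,3)
Per-piece attacks for W:
  WR@(3,4): attacks (3,3) (4,4) (2,4) (1,4) (0,4) [ray(0,-1) blocked at (3,3)]
W attacks (4,4): yes

Answer: yes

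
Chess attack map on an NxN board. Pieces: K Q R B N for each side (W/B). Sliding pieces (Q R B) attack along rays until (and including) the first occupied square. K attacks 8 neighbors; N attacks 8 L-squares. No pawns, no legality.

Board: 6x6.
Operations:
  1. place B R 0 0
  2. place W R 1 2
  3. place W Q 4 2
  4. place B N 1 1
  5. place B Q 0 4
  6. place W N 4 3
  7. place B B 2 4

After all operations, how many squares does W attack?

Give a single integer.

Op 1: place BR@(0,0)
Op 2: place WR@(1,2)
Op 3: place WQ@(4,2)
Op 4: place BN@(1,1)
Op 5: place BQ@(0,4)
Op 6: place WN@(4,3)
Op 7: place BB@(2,4)
Per-piece attacks for W:
  WR@(1,2): attacks (1,3) (1,4) (1,5) (1,1) (2,2) (3,2) (4,2) (0,2) [ray(0,-1) blocked at (1,1); ray(1,0) blocked at (4,2)]
  WQ@(4,2): attacks (4,3) (4,1) (4,0) (5,2) (3,2) (2,2) (1,2) (5,3) (5,1) (3,3) (2,4) (3,1) (2,0) [ray(0,1) blocked at (4,3); ray(-1,0) blocked at (1,2); ray(-1,1) blocked at (2,4)]
  WN@(4,3): attacks (5,5) (3,5) (2,4) (5,1) (3,1) (2,2)
Union (21 distinct): (0,2) (1,1) (1,2) (1,3) (1,4) (1,5) (2,0) (2,2) (2,4) (3,1) (3,2) (3,3) (3,5) (4,0) (4,1) (4,2) (4,3) (5,1) (5,2) (5,3) (5,5)

Answer: 21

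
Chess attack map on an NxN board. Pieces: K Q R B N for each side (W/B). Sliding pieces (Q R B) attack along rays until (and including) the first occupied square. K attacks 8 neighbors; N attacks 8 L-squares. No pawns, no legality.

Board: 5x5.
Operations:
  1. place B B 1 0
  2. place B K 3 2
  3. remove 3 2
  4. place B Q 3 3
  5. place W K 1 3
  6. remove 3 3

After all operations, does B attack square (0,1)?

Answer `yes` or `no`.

Answer: yes

Derivation:
Op 1: place BB@(1,0)
Op 2: place BK@(3,2)
Op 3: remove (3,2)
Op 4: place BQ@(3,3)
Op 5: place WK@(1,3)
Op 6: remove (3,3)
Per-piece attacks for B:
  BB@(1,0): attacks (2,1) (3,2) (4,3) (0,1)
B attacks (0,1): yes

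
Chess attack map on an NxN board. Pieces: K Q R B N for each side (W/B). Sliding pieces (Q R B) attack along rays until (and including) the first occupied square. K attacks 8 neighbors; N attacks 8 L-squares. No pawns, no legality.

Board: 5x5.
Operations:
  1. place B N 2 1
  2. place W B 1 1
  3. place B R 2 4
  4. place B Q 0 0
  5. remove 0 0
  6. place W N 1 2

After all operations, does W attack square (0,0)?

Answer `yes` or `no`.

Answer: yes

Derivation:
Op 1: place BN@(2,1)
Op 2: place WB@(1,1)
Op 3: place BR@(2,4)
Op 4: place BQ@(0,0)
Op 5: remove (0,0)
Op 6: place WN@(1,2)
Per-piece attacks for W:
  WB@(1,1): attacks (2,2) (3,3) (4,4) (2,0) (0,2) (0,0)
  WN@(1,2): attacks (2,4) (3,3) (0,4) (2,0) (3,1) (0,0)
W attacks (0,0): yes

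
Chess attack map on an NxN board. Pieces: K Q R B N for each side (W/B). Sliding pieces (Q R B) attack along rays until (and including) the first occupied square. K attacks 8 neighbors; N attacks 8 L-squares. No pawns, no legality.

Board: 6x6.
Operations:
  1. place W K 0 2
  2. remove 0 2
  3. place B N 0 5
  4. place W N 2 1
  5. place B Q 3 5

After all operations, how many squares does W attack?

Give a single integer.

Answer: 6

Derivation:
Op 1: place WK@(0,2)
Op 2: remove (0,2)
Op 3: place BN@(0,5)
Op 4: place WN@(2,1)
Op 5: place BQ@(3,5)
Per-piece attacks for W:
  WN@(2,1): attacks (3,3) (4,2) (1,3) (0,2) (4,0) (0,0)
Union (6 distinct): (0,0) (0,2) (1,3) (3,3) (4,0) (4,2)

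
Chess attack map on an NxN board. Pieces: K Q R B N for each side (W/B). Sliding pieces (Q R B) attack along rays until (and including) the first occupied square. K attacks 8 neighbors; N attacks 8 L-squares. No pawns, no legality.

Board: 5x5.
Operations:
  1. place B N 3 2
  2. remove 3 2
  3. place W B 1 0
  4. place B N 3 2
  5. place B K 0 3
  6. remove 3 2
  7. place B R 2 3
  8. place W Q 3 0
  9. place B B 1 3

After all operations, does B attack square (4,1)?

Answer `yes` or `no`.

Op 1: place BN@(3,2)
Op 2: remove (3,2)
Op 3: place WB@(1,0)
Op 4: place BN@(3,2)
Op 5: place BK@(0,3)
Op 6: remove (3,2)
Op 7: place BR@(2,3)
Op 8: place WQ@(3,0)
Op 9: place BB@(1,3)
Per-piece attacks for B:
  BK@(0,3): attacks (0,4) (0,2) (1,3) (1,4) (1,2)
  BB@(1,3): attacks (2,4) (2,2) (3,1) (4,0) (0,4) (0,2)
  BR@(2,3): attacks (2,4) (2,2) (2,1) (2,0) (3,3) (4,3) (1,3) [ray(-1,0) blocked at (1,3)]
B attacks (4,1): no

Answer: no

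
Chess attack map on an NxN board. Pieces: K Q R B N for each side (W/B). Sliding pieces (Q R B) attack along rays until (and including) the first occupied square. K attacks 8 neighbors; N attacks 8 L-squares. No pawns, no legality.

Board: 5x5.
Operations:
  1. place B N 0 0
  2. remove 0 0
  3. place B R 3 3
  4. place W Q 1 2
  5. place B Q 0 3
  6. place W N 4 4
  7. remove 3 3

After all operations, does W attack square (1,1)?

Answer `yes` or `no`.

Answer: yes

Derivation:
Op 1: place BN@(0,0)
Op 2: remove (0,0)
Op 3: place BR@(3,3)
Op 4: place WQ@(1,2)
Op 5: place BQ@(0,3)
Op 6: place WN@(4,4)
Op 7: remove (3,3)
Per-piece attacks for W:
  WQ@(1,2): attacks (1,3) (1,4) (1,1) (1,0) (2,2) (3,2) (4,2) (0,2) (2,3) (3,4) (2,1) (3,0) (0,3) (0,1) [ray(-1,1) blocked at (0,3)]
  WN@(4,4): attacks (3,2) (2,3)
W attacks (1,1): yes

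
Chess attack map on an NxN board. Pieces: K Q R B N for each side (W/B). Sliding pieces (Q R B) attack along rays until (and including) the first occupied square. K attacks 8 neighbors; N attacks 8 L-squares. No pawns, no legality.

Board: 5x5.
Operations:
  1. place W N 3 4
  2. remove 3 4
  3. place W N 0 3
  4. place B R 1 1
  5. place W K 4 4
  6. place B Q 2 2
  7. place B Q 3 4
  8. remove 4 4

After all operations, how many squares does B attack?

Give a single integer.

Op 1: place WN@(3,4)
Op 2: remove (3,4)
Op 3: place WN@(0,3)
Op 4: place BR@(1,1)
Op 5: place WK@(4,4)
Op 6: place BQ@(2,2)
Op 7: place BQ@(3,4)
Op 8: remove (4,4)
Per-piece attacks for B:
  BR@(1,1): attacks (1,2) (1,3) (1,4) (1,0) (2,1) (3,1) (4,1) (0,1)
  BQ@(2,2): attacks (2,3) (2,4) (2,1) (2,0) (3,2) (4,2) (1,2) (0,2) (3,3) (4,4) (3,1) (4,0) (1,3) (0,4) (1,1) [ray(-1,-1) blocked at (1,1)]
  BQ@(3,4): attacks (3,3) (3,2) (3,1) (3,0) (4,4) (2,4) (1,4) (0,4) (4,3) (2,3) (1,2) (0,1)
Union (21 distinct): (0,1) (0,2) (0,4) (1,0) (1,1) (1,2) (1,3) (1,4) (2,0) (2,1) (2,3) (2,4) (3,0) (3,1) (3,2) (3,3) (4,0) (4,1) (4,2) (4,3) (4,4)

Answer: 21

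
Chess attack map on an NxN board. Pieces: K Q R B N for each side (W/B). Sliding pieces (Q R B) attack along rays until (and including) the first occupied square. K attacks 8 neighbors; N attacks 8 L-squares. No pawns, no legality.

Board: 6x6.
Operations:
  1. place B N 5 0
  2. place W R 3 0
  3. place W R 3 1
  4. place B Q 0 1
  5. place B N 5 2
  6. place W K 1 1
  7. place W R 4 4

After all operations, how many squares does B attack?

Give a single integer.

Op 1: place BN@(5,0)
Op 2: place WR@(3,0)
Op 3: place WR@(3,1)
Op 4: place BQ@(0,1)
Op 5: place BN@(5,2)
Op 6: place WK@(1,1)
Op 7: place WR@(4,4)
Per-piece attacks for B:
  BQ@(0,1): attacks (0,2) (0,3) (0,4) (0,5) (0,0) (1,1) (1,2) (2,3) (3,4) (4,5) (1,0) [ray(1,0) blocked at (1,1)]
  BN@(5,0): attacks (4,2) (3,1)
  BN@(5,2): attacks (4,4) (3,3) (4,0) (3,1)
Union (16 distinct): (0,0) (0,2) (0,3) (0,4) (0,5) (1,0) (1,1) (1,2) (2,3) (3,1) (3,3) (3,4) (4,0) (4,2) (4,4) (4,5)

Answer: 16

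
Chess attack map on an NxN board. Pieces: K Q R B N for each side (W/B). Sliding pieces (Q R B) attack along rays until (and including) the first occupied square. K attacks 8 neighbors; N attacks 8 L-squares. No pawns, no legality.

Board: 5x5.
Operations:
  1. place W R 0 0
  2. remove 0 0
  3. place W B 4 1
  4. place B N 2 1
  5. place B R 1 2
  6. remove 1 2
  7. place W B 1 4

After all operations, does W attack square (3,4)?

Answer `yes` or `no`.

Op 1: place WR@(0,0)
Op 2: remove (0,0)
Op 3: place WB@(4,1)
Op 4: place BN@(2,1)
Op 5: place BR@(1,2)
Op 6: remove (1,2)
Op 7: place WB@(1,4)
Per-piece attacks for W:
  WB@(1,4): attacks (2,3) (3,2) (4,1) (0,3) [ray(1,-1) blocked at (4,1)]
  WB@(4,1): attacks (3,2) (2,3) (1,4) (3,0) [ray(-1,1) blocked at (1,4)]
W attacks (3,4): no

Answer: no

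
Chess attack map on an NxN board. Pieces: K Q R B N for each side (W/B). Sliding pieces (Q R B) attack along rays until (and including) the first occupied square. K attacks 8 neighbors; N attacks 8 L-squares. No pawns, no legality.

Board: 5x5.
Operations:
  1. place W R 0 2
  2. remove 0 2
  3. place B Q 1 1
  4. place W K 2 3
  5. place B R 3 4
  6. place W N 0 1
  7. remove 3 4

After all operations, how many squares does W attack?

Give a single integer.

Op 1: place WR@(0,2)
Op 2: remove (0,2)
Op 3: place BQ@(1,1)
Op 4: place WK@(2,3)
Op 5: place BR@(3,4)
Op 6: place WN@(0,1)
Op 7: remove (3,4)
Per-piece attacks for W:
  WN@(0,1): attacks (1,3) (2,2) (2,0)
  WK@(2,3): attacks (2,4) (2,2) (3,3) (1,3) (3,4) (3,2) (1,4) (1,2)
Union (9 distinct): (1,2) (1,3) (1,4) (2,0) (2,2) (2,4) (3,2) (3,3) (3,4)

Answer: 9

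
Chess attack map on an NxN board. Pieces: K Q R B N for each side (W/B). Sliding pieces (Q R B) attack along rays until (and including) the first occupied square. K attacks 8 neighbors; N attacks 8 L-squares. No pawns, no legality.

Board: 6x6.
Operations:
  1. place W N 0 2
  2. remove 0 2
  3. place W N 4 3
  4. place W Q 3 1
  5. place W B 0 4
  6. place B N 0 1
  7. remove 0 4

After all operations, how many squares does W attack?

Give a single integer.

Op 1: place WN@(0,2)
Op 2: remove (0,2)
Op 3: place WN@(4,3)
Op 4: place WQ@(3,1)
Op 5: place WB@(0,4)
Op 6: place BN@(0,1)
Op 7: remove (0,4)
Per-piece attacks for W:
  WQ@(3,1): attacks (3,2) (3,3) (3,4) (3,5) (3,0) (4,1) (5,1) (2,1) (1,1) (0,1) (4,2) (5,3) (4,0) (2,2) (1,3) (0,4) (2,0) [ray(-1,0) blocked at (0,1)]
  WN@(4,3): attacks (5,5) (3,5) (2,4) (5,1) (3,1) (2,2)
Union (20 distinct): (0,1) (0,4) (1,1) (1,3) (2,0) (2,1) (2,2) (2,4) (3,0) (3,1) (3,2) (3,3) (3,4) (3,5) (4,0) (4,1) (4,2) (5,1) (5,3) (5,5)

Answer: 20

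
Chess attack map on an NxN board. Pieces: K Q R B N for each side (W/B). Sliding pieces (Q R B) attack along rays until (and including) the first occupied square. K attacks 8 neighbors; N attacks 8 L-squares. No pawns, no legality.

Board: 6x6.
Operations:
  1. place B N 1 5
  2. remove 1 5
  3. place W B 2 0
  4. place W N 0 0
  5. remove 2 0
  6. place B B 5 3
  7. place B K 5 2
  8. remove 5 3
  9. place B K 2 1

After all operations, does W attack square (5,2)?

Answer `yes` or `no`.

Op 1: place BN@(1,5)
Op 2: remove (1,5)
Op 3: place WB@(2,0)
Op 4: place WN@(0,0)
Op 5: remove (2,0)
Op 6: place BB@(5,3)
Op 7: place BK@(5,2)
Op 8: remove (5,3)
Op 9: place BK@(2,1)
Per-piece attacks for W:
  WN@(0,0): attacks (1,2) (2,1)
W attacks (5,2): no

Answer: no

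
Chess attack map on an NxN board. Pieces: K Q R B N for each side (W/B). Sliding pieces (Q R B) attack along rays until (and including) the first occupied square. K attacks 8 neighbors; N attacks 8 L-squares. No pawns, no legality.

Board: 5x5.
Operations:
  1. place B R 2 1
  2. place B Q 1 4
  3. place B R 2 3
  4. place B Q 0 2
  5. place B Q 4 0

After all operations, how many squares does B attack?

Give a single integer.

Op 1: place BR@(2,1)
Op 2: place BQ@(1,4)
Op 3: place BR@(2,3)
Op 4: place BQ@(0,2)
Op 5: place BQ@(4,0)
Per-piece attacks for B:
  BQ@(0,2): attacks (0,3) (0,4) (0,1) (0,0) (1,2) (2,2) (3,2) (4,2) (1,3) (2,4) (1,1) (2,0)
  BQ@(1,4): attacks (1,3) (1,2) (1,1) (1,0) (2,4) (3,4) (4,4) (0,4) (2,3) (0,3) [ray(1,-1) blocked at (2,3)]
  BR@(2,1): attacks (2,2) (2,3) (2,0) (3,1) (4,1) (1,1) (0,1) [ray(0,1) blocked at (2,3)]
  BR@(2,3): attacks (2,4) (2,2) (2,1) (3,3) (4,3) (1,3) (0,3) [ray(0,-1) blocked at (2,1)]
  BQ@(4,0): attacks (4,1) (4,2) (4,3) (4,4) (3,0) (2,0) (1,0) (0,0) (3,1) (2,2) (1,3) (0,4)
Union (22 distinct): (0,0) (0,1) (0,3) (0,4) (1,0) (1,1) (1,2) (1,3) (2,0) (2,1) (2,2) (2,3) (2,4) (3,0) (3,1) (3,2) (3,3) (3,4) (4,1) (4,2) (4,3) (4,4)

Answer: 22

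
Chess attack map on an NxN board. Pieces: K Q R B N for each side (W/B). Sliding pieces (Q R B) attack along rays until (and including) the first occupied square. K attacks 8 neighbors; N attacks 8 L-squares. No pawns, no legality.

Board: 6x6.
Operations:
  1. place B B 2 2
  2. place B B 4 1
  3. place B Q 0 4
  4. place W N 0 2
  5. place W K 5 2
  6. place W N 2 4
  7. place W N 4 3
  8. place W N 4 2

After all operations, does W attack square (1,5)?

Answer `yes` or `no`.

Op 1: place BB@(2,2)
Op 2: place BB@(4,1)
Op 3: place BQ@(0,4)
Op 4: place WN@(0,2)
Op 5: place WK@(5,2)
Op 6: place WN@(2,4)
Op 7: place WN@(4,3)
Op 8: place WN@(4,2)
Per-piece attacks for W:
  WN@(0,2): attacks (1,4) (2,3) (1,0) (2,1)
  WN@(2,4): attacks (4,5) (0,5) (3,2) (4,3) (1,2) (0,3)
  WN@(4,2): attacks (5,4) (3,4) (2,3) (5,0) (3,0) (2,1)
  WN@(4,3): attacks (5,5) (3,5) (2,4) (5,1) (3,1) (2,2)
  WK@(5,2): attacks (5,3) (5,1) (4,2) (4,3) (4,1)
W attacks (1,5): no

Answer: no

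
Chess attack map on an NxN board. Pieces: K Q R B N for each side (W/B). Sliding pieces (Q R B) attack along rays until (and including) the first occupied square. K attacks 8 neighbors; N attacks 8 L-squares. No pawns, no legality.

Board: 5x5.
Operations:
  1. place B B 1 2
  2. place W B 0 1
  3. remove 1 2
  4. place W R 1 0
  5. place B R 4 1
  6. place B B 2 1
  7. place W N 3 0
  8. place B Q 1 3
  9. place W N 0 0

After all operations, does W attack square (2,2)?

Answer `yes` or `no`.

Op 1: place BB@(1,2)
Op 2: place WB@(0,1)
Op 3: remove (1,2)
Op 4: place WR@(1,0)
Op 5: place BR@(4,1)
Op 6: place BB@(2,1)
Op 7: place WN@(3,0)
Op 8: place BQ@(1,3)
Op 9: place WN@(0,0)
Per-piece attacks for W:
  WN@(0,0): attacks (1,2) (2,1)
  WB@(0,1): attacks (1,2) (2,3) (3,4) (1,0) [ray(1,-1) blocked at (1,0)]
  WR@(1,0): attacks (1,1) (1,2) (1,3) (2,0) (3,0) (0,0) [ray(0,1) blocked at (1,3); ray(1,0) blocked at (3,0); ray(-1,0) blocked at (0,0)]
  WN@(3,0): attacks (4,2) (2,2) (1,1)
W attacks (2,2): yes

Answer: yes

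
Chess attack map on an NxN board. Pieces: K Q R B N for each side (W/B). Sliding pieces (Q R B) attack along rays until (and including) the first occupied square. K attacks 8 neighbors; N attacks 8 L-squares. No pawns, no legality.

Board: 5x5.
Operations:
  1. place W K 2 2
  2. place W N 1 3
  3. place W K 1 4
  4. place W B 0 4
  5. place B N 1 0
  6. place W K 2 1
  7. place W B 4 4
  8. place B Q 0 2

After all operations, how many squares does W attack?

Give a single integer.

Answer: 17

Derivation:
Op 1: place WK@(2,2)
Op 2: place WN@(1,3)
Op 3: place WK@(1,4)
Op 4: place WB@(0,4)
Op 5: place BN@(1,0)
Op 6: place WK@(2,1)
Op 7: place WB@(4,4)
Op 8: place BQ@(0,2)
Per-piece attacks for W:
  WB@(0,4): attacks (1,3) [ray(1,-1) blocked at (1,3)]
  WN@(1,3): attacks (3,4) (2,1) (3,2) (0,1)
  WK@(1,4): attacks (1,3) (2,4) (0,4) (2,3) (0,3)
  WK@(2,1): attacks (2,2) (2,0) (3,1) (1,1) (3,2) (3,0) (1,2) (1,0)
  WK@(2,2): attacks (2,3) (2,1) (3,2) (1,2) (3,3) (3,1) (1,3) (1,1)
  WB@(4,4): attacks (3,3) (2,2) [ray(-1,-1) blocked at (2,2)]
Union (17 distinct): (0,1) (0,3) (0,4) (1,0) (1,1) (1,2) (1,3) (2,0) (2,1) (2,2) (2,3) (2,4) (3,0) (3,1) (3,2) (3,3) (3,4)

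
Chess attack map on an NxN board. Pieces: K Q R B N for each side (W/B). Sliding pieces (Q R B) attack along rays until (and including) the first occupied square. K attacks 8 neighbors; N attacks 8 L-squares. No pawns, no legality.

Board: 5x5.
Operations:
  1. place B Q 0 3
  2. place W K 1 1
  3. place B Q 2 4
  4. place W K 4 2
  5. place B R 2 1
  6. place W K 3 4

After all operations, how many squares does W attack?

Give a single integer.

Op 1: place BQ@(0,3)
Op 2: place WK@(1,1)
Op 3: place BQ@(2,4)
Op 4: place WK@(4,2)
Op 5: place BR@(2,1)
Op 6: place WK@(3,4)
Per-piece attacks for W:
  WK@(1,1): attacks (1,2) (1,0) (2,1) (0,1) (2,2) (2,0) (0,2) (0,0)
  WK@(3,4): attacks (3,3) (4,4) (2,4) (4,3) (2,3)
  WK@(4,2): attacks (4,3) (4,1) (3,2) (3,3) (3,1)
Union (16 distinct): (0,0) (0,1) (0,2) (1,0) (1,2) (2,0) (2,1) (2,2) (2,3) (2,4) (3,1) (3,2) (3,3) (4,1) (4,3) (4,4)

Answer: 16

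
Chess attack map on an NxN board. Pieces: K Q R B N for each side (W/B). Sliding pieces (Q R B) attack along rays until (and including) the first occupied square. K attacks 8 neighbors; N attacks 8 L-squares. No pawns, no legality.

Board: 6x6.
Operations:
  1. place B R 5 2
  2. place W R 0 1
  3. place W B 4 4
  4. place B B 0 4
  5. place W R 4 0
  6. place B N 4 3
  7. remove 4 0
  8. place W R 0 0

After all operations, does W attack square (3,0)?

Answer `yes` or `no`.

Op 1: place BR@(5,2)
Op 2: place WR@(0,1)
Op 3: place WB@(4,4)
Op 4: place BB@(0,4)
Op 5: place WR@(4,0)
Op 6: place BN@(4,3)
Op 7: remove (4,0)
Op 8: place WR@(0,0)
Per-piece attacks for W:
  WR@(0,0): attacks (0,1) (1,0) (2,0) (3,0) (4,0) (5,0) [ray(0,1) blocked at (0,1)]
  WR@(0,1): attacks (0,2) (0,3) (0,4) (0,0) (1,1) (2,1) (3,1) (4,1) (5,1) [ray(0,1) blocked at (0,4); ray(0,-1) blocked at (0,0)]
  WB@(4,4): attacks (5,5) (5,3) (3,5) (3,3) (2,2) (1,1) (0,0) [ray(-1,-1) blocked at (0,0)]
W attacks (3,0): yes

Answer: yes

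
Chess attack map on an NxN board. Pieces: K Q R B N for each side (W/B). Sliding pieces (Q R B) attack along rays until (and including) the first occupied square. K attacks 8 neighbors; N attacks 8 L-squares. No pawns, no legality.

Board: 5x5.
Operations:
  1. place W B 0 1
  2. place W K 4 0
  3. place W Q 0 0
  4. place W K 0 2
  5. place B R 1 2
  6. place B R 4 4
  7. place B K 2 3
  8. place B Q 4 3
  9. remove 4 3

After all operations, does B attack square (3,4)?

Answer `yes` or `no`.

Op 1: place WB@(0,1)
Op 2: place WK@(4,0)
Op 3: place WQ@(0,0)
Op 4: place WK@(0,2)
Op 5: place BR@(1,2)
Op 6: place BR@(4,4)
Op 7: place BK@(2,3)
Op 8: place BQ@(4,3)
Op 9: remove (4,3)
Per-piece attacks for B:
  BR@(1,2): attacks (1,3) (1,4) (1,1) (1,0) (2,2) (3,2) (4,2) (0,2) [ray(-1,0) blocked at (0,2)]
  BK@(2,3): attacks (2,4) (2,2) (3,3) (1,3) (3,4) (3,2) (1,4) (1,2)
  BR@(4,4): attacks (4,3) (4,2) (4,1) (4,0) (3,4) (2,4) (1,4) (0,4) [ray(0,-1) blocked at (4,0)]
B attacks (3,4): yes

Answer: yes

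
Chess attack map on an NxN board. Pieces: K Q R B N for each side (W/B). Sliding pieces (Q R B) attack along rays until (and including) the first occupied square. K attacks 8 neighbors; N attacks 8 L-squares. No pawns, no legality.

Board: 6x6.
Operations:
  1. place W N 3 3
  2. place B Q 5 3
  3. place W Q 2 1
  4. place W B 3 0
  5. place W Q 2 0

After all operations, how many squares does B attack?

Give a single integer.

Answer: 12

Derivation:
Op 1: place WN@(3,3)
Op 2: place BQ@(5,3)
Op 3: place WQ@(2,1)
Op 4: place WB@(3,0)
Op 5: place WQ@(2,0)
Per-piece attacks for B:
  BQ@(5,3): attacks (5,4) (5,5) (5,2) (5,1) (5,0) (4,3) (3,3) (4,4) (3,5) (4,2) (3,1) (2,0) [ray(-1,0) blocked at (3,3); ray(-1,-1) blocked at (2,0)]
Union (12 distinct): (2,0) (3,1) (3,3) (3,5) (4,2) (4,3) (4,4) (5,0) (5,1) (5,2) (5,4) (5,5)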